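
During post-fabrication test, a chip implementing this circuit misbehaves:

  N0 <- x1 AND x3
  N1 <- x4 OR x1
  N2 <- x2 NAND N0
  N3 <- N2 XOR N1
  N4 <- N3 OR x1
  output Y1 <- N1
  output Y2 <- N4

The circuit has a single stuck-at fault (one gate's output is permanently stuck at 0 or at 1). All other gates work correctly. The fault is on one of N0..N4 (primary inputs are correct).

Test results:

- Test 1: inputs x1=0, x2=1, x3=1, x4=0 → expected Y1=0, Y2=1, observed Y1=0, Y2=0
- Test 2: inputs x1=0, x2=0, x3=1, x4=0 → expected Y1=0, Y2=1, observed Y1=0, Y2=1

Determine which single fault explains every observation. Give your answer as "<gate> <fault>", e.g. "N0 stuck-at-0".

Fault-free values for test 1 (x1=0, x2=1, x3=1, x4=0): N0=0, N1=0, N2=1, N3=1, N4=1, giving Y1=0, Y2=1. Observed Y1=0, Y2=0.
Test 1: faults giving observed Y1=0, Y2=0 are {N0 stuck-at-1, N2 stuck-at-0, N3 stuck-at-0, N4 stuck-at-0}.
Test 2 (x1=0, x2=0, x3=1, x4=0): fault-free N0=0, N1=0, N2=1, N3=1, N4=1 → Y1=0, Y2=1; observed Y1=0, Y2=1. Eliminates N2 stuck-at-0, N3 stuck-at-0, N4 stuck-at-0.
Only N0 stuck-at-1 is consistent with every test.

N0 stuck-at-1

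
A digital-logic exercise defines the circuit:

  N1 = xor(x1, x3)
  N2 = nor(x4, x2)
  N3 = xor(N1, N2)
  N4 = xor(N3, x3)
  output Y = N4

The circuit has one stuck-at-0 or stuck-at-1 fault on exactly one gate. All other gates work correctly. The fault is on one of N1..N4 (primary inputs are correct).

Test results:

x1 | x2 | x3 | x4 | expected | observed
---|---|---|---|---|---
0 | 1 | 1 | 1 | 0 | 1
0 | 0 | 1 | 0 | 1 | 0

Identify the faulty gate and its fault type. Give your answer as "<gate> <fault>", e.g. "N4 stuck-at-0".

Fault-free values for test 1 (x1=0, x2=1, x3=1, x4=1): N1=1, N2=0, N3=1, N4=0, giving Y=0. Observed 1.
Test 1: faults giving observed 1 are {N1 stuck-at-0, N2 stuck-at-1, N3 stuck-at-0, N4 stuck-at-1}.
Test 2 (x1=0, x2=0, x3=1, x4=0): fault-free N1=1, N2=1, N3=0, N4=1 → 1; observed 0. Eliminates N2 stuck-at-1, N3 stuck-at-0, N4 stuck-at-1.
Only N1 stuck-at-0 is consistent with every test.

N1 stuck-at-0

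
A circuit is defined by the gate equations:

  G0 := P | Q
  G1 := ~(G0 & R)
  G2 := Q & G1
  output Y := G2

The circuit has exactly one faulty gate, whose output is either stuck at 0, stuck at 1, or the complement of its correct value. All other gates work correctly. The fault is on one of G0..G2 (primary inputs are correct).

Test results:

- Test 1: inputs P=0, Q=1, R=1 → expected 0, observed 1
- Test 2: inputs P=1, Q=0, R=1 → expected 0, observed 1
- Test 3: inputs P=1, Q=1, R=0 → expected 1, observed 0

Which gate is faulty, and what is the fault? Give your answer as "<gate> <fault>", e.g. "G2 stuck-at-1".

Fault-free values for test 1 (P=0, Q=1, R=1): G0=1, G1=0, G2=0, giving Y=0. Observed 1.
Test 1: faults giving observed 1 are {G0 stuck-at-0, G0 inverted output, G1 stuck-at-1, G1 inverted output, G2 stuck-at-1, G2 inverted output}.
Test 2 (P=1, Q=0, R=1): fault-free G0=1, G1=0, G2=0 → 0; observed 1. Eliminates G0 stuck-at-0, G0 inverted output, G1 stuck-at-1, G1 inverted output.
Test 3 (P=1, Q=1, R=0): fault-free G0=1, G1=1, G2=1 → 1; observed 0. Eliminates G2 stuck-at-1.
Only G2 inverted output is consistent with every test.

G2 inverted output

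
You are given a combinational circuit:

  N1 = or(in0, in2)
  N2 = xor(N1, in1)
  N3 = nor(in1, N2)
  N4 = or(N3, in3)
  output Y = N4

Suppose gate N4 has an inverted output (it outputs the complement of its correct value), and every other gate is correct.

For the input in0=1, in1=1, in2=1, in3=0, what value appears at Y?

Propagate with N4 forced: N1=1, N2=0, N3=0, N4=1 [inverted output].
So Y = 1. (Without the fault it would be 0.)

1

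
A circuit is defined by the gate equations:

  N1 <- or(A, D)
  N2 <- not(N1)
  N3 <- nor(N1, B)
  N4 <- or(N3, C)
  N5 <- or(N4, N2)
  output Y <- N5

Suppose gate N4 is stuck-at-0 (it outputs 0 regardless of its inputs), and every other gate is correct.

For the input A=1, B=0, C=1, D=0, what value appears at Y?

Propagate with N4 forced: N1=1, N2=0, N3=0, N4=0 [stuck-at-0], N5=0.
So Y = 0. (Without the fault it would be 1.)

0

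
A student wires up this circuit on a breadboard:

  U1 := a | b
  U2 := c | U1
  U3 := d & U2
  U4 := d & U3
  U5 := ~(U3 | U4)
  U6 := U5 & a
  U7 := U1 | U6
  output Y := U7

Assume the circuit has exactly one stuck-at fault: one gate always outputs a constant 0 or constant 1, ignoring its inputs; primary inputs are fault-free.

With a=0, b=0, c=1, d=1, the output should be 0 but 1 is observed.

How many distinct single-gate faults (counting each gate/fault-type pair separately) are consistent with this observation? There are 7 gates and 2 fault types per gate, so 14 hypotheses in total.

3

Fault-free: U1=0, U2=1, U3=1, U4=1, U5=0, U6=0, U7=0 → 0. Observed 1.
  U1 stuck-at-0: output 0 ✗
  U1 stuck-at-1: output 1 ✓
  U2 stuck-at-0: output 0 ✗
  U2 stuck-at-1: output 0 ✗
  U3 stuck-at-0: output 0 ✗
  U3 stuck-at-1: output 0 ✗
  U4 stuck-at-0: output 0 ✗
  U4 stuck-at-1: output 0 ✗
  U5 stuck-at-0: output 0 ✗
  U5 stuck-at-1: output 0 ✗
  U6 stuck-at-0: output 0 ✗
  U6 stuck-at-1: output 1 ✓
  U7 stuck-at-0: output 0 ✗
  U7 stuck-at-1: output 1 ✓
Consistent faults: {U1 stuck-at-1, U6 stuck-at-1, U7 stuck-at-1} — 3 in all.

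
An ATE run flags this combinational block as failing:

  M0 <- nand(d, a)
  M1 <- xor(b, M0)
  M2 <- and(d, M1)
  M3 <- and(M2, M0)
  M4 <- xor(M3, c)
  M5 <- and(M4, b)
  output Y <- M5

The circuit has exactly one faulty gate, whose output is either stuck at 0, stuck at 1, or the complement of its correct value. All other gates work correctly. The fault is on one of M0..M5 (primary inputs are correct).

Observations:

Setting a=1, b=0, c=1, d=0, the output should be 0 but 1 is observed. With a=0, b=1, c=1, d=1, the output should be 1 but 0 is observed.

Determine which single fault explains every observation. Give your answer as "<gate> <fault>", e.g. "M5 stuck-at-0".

Fault-free values for test 1 (a=1, b=0, c=1, d=0): M0=1, M1=1, M2=0, M3=0, M4=1, M5=0, giving Y=0. Observed 1.
Test 1: faults giving observed 1 are {M5 stuck-at-1, M5 inverted output}.
Test 2 (a=0, b=1, c=1, d=1): fault-free M0=1, M1=0, M2=0, M3=0, M4=1, M5=1 → 1; observed 0. Eliminates M5 stuck-at-1.
Only M5 inverted output is consistent with every test.

M5 inverted output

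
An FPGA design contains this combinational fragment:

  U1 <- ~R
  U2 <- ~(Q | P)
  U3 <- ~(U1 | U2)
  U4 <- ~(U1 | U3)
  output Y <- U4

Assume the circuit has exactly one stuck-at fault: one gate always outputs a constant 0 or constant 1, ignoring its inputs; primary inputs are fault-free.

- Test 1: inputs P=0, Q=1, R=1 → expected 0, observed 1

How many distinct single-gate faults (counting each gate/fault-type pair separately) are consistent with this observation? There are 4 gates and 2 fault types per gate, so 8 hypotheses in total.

3

Fault-free: U1=0, U2=0, U3=1, U4=0 → 0. Observed 1.
  U1 stuck-at-0: output 0 ✗
  U1 stuck-at-1: output 0 ✗
  U2 stuck-at-0: output 0 ✗
  U2 stuck-at-1: output 1 ✓
  U3 stuck-at-0: output 1 ✓
  U3 stuck-at-1: output 0 ✗
  U4 stuck-at-0: output 0 ✗
  U4 stuck-at-1: output 1 ✓
Consistent faults: {U2 stuck-at-1, U3 stuck-at-0, U4 stuck-at-1} — 3 in all.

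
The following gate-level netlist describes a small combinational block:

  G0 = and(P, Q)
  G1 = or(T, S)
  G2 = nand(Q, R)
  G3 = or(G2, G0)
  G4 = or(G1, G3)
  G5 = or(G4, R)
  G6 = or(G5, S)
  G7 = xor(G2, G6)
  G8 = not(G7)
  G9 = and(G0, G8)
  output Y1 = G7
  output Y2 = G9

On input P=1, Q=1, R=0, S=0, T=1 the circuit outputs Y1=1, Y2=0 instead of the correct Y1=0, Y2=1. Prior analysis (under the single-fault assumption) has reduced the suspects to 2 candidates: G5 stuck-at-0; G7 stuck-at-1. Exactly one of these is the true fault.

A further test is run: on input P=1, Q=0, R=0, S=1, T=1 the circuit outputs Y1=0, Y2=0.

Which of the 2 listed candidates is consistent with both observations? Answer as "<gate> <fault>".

Evaluate each candidate on input P=1, Q=0, R=0, S=1, T=1:
  G5 stuck-at-0: G0=0, G1=1, G2=1, G3=1, G4=1, G5=0 [stuck-at-0], G6=1, G7=0, G8=1, G9=0 → Y1=0, Y2=0 — matches
  G7 stuck-at-1: G0=0, G1=1, G2=1, G3=1, G4=1, G5=1, G6=1, G7=1 [stuck-at-1], G8=0, G9=0 → Y1=1, Y2=0 — eliminated
Only G5 stuck-at-0 reproduces the observed Y1=0, Y2=0.

G5 stuck-at-0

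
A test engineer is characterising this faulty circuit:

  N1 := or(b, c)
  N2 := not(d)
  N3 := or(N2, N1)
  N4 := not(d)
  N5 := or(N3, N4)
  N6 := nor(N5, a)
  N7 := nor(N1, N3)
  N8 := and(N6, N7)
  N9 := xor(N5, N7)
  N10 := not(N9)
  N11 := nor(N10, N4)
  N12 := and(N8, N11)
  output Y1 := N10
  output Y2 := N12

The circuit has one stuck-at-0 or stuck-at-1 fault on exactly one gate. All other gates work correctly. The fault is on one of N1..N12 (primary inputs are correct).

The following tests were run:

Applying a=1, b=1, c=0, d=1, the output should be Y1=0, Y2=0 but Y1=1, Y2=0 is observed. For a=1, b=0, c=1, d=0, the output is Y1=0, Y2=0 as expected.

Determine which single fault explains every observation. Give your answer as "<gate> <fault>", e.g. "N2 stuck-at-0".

Fault-free values for test 1 (a=1, b=1, c=0, d=1): N1=1, N2=0, N3=1, N4=0, N5=1, N6=0, N7=0, N8=0, N9=1, N10=0, N11=1, N12=0, giving Y1=0, Y2=0. Observed Y1=1, Y2=0.
Test 1: faults giving observed Y1=1, Y2=0 are {N3 stuck-at-0, N5 stuck-at-0, N7 stuck-at-1, N9 stuck-at-0, N10 stuck-at-1}.
Test 2 (a=1, b=0, c=1, d=0): fault-free N1=1, N2=1, N3=1, N4=1, N5=1, N6=0, N7=0, N8=0, N9=1, N10=0, N11=0, N12=0 → Y1=0, Y2=0; observed Y1=0, Y2=0. Eliminates N5 stuck-at-0, N7 stuck-at-1, N9 stuck-at-0, N10 stuck-at-1.
Only N3 stuck-at-0 is consistent with every test.

N3 stuck-at-0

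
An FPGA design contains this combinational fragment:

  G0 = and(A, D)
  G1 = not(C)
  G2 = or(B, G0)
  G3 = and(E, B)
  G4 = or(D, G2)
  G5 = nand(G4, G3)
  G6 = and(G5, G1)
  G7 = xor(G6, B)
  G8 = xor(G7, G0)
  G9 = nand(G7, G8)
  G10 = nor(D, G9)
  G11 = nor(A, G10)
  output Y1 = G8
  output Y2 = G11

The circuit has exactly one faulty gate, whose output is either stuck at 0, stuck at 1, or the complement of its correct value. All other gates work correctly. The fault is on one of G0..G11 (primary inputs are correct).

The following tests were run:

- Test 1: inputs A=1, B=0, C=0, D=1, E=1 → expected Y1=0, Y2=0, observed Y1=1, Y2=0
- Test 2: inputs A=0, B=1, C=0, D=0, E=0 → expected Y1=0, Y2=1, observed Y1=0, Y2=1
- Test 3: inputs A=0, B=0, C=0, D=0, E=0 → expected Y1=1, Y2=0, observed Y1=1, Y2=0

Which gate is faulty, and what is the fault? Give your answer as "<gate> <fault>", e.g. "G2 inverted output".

Fault-free values for test 1 (A=1, B=0, C=0, D=1, E=1): G0=1, G1=1, G2=1, G3=0, G4=1, G5=1, G6=1, G7=1, G8=0, G9=1, G10=0, G11=0, giving Y1=0, Y2=0. Observed Y1=1, Y2=0.
Test 1: faults giving observed Y1=1, Y2=0 are {G0 stuck-at-0, G0 inverted output, G1 stuck-at-0, G1 inverted output, G3 stuck-at-1, G3 inverted output, G5 stuck-at-0, G5 inverted output, G6 stuck-at-0, G6 inverted output, G7 stuck-at-0, G7 inverted output, G8 stuck-at-1, G8 inverted output}.
Test 2 (A=0, B=1, C=0, D=0, E=0): fault-free G0=0, G1=1, G2=1, G3=0, G4=1, G5=1, G6=1, G7=0, G8=0, G9=1, G10=0, G11=1 → Y1=0, Y2=1; observed Y1=0, Y2=1. Eliminates G0 inverted output, G1 stuck-at-0, G1 inverted output, G3 stuck-at-1, G3 inverted output, G5 stuck-at-0, G5 inverted output, G6 stuck-at-0, G6 inverted output, G7 inverted output, G8 stuck-at-1, G8 inverted output.
Test 3 (A=0, B=0, C=0, D=0, E=0): fault-free G0=0, G1=1, G2=0, G3=0, G4=0, G5=1, G6=1, G7=1, G8=1, G9=0, G10=1, G11=0 → Y1=1, Y2=0; observed Y1=1, Y2=0. Eliminates G7 stuck-at-0.
Only G0 stuck-at-0 is consistent with every test.

G0 stuck-at-0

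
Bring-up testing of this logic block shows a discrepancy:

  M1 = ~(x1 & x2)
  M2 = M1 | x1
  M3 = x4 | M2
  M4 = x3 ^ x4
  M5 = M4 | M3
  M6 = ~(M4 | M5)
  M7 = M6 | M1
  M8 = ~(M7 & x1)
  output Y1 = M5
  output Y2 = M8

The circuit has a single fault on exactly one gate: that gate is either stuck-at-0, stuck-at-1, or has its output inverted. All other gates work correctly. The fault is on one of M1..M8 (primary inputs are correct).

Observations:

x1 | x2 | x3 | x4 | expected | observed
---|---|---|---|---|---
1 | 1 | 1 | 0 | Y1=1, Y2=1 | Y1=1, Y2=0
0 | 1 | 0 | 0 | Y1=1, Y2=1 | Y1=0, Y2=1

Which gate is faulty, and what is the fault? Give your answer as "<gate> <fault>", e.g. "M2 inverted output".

Fault-free values for test 1 (x1=1, x2=1, x3=1, x4=0): M1=0, M2=1, M3=1, M4=1, M5=1, M6=0, M7=0, M8=1, giving Y1=1, Y2=1. Observed Y1=1, Y2=0.
Test 1: faults giving observed Y1=1, Y2=0 are {M1 stuck-at-1, M1 inverted output, M6 stuck-at-1, M6 inverted output, M7 stuck-at-1, M7 inverted output, M8 stuck-at-0, M8 inverted output}.
Test 2 (x1=0, x2=1, x3=0, x4=0): fault-free M1=1, M2=1, M3=1, M4=0, M5=1, M6=0, M7=1, M8=1 → Y1=1, Y2=1; observed Y1=0, Y2=1. Eliminates M1 stuck-at-1, M6 stuck-at-1, M6 inverted output, M7 stuck-at-1, M7 inverted output, M8 stuck-at-0, M8 inverted output.
Only M1 inverted output is consistent with every test.

M1 inverted output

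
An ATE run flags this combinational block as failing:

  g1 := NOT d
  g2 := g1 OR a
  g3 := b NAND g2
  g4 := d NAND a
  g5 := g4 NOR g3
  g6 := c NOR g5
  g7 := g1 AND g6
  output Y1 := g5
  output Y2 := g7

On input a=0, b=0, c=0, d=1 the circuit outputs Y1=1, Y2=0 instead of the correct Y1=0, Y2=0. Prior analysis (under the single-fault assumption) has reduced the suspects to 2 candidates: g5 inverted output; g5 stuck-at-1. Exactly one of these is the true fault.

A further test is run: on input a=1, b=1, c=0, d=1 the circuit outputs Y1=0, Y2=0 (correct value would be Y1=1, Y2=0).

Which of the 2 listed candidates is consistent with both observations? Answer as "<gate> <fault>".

Evaluate each candidate on input a=1, b=1, c=0, d=1:
  g5 inverted output: g1=0, g2=1, g3=0, g4=0, g5=0 [inverted output], g6=1, g7=0 → Y1=0, Y2=0 — matches
  g5 stuck-at-1: g1=0, g2=1, g3=0, g4=0, g5=1 [stuck-at-1], g6=0, g7=0 → Y1=1, Y2=0 — eliminated
Only g5 inverted output reproduces the observed Y1=0, Y2=0.

g5 inverted output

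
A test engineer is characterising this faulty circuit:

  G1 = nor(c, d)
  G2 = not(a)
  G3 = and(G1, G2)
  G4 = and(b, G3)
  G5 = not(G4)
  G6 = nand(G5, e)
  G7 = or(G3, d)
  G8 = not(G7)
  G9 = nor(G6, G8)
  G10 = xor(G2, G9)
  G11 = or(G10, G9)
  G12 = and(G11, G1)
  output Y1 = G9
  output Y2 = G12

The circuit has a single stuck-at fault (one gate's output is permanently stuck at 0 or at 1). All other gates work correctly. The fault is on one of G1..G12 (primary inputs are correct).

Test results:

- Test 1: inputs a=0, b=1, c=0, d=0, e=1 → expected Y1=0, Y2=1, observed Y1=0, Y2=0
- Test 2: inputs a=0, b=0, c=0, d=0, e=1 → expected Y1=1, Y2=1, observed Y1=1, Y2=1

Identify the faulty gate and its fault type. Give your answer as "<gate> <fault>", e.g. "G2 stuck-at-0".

G10 stuck-at-0

Fault-free values for test 1 (a=0, b=1, c=0, d=0, e=1): G1=1, G2=1, G3=1, G4=1, G5=0, G6=1, G7=1, G8=0, G9=0, G10=1, G11=1, G12=1, giving Y1=0, Y2=1. Observed Y1=0, Y2=0.
Test 1: faults giving observed Y1=0, Y2=0 are {G1 stuck-at-0, G2 stuck-at-0, G10 stuck-at-0, G11 stuck-at-0, G12 stuck-at-0}.
Test 2 (a=0, b=0, c=0, d=0, e=1): fault-free G1=1, G2=1, G3=1, G4=0, G5=1, G6=0, G7=1, G8=0, G9=1, G10=0, G11=1, G12=1 → Y1=1, Y2=1; observed Y1=1, Y2=1. Eliminates G1 stuck-at-0, G2 stuck-at-0, G11 stuck-at-0, G12 stuck-at-0.
Only G10 stuck-at-0 is consistent with every test.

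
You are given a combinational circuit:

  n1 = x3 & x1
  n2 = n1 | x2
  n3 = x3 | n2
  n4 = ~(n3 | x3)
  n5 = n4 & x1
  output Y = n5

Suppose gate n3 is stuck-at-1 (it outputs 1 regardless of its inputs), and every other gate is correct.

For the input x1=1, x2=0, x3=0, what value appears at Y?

Propagate with n3 forced: n1=0, n2=0, n3=1 [stuck-at-1], n4=0, n5=0.
So Y = 0. (Without the fault it would be 1.)

0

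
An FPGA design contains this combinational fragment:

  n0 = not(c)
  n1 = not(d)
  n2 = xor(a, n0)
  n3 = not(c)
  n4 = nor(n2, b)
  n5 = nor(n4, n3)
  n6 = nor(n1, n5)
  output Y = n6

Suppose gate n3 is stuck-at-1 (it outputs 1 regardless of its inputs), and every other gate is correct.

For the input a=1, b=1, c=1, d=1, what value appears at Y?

1

Propagate with n3 forced: n0=0, n1=0, n2=1, n3=1 [stuck-at-1], n4=0, n5=0, n6=1.
So Y = 1. (Without the fault it would be 0.)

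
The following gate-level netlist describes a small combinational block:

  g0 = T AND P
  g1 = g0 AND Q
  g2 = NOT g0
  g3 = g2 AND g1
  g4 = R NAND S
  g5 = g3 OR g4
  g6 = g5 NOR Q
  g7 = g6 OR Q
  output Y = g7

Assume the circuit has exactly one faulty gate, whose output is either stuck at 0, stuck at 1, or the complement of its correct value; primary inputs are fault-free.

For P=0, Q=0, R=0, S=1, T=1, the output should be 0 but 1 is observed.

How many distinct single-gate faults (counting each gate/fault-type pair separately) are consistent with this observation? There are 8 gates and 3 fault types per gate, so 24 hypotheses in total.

Fault-free: g0=0, g1=0, g2=1, g3=0, g4=1, g5=1, g6=0, g7=0 → 0. Observed 1.
  g0: none of the 3 fault types match ✗
  g1: none of the 3 fault types match ✗
  g2: none of the 3 fault types match ✗
  g3: none of the 3 fault types match ✗
  g4: stuck-at-0, inverted output ✓; others ✗
  g5: stuck-at-0, inverted output ✓; others ✗
  g6: stuck-at-1, inverted output ✓; others ✗
  g7: stuck-at-1, inverted output ✓; others ✗
Consistent faults: {g4 stuck-at-0, g4 inverted output, g5 stuck-at-0, g5 inverted output, g6 stuck-at-1, g6 inverted output, g7 stuck-at-1, g7 inverted output} — 8 in all.

8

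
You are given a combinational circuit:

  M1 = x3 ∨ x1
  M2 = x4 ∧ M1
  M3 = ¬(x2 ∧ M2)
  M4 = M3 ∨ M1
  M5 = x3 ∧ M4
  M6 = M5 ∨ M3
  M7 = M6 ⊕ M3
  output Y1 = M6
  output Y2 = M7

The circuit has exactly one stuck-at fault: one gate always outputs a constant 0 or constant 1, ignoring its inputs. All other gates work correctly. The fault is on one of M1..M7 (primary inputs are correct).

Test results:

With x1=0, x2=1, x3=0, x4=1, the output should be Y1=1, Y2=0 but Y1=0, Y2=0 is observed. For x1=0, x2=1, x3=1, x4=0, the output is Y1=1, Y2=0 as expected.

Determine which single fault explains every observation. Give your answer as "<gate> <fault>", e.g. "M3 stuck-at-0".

M1 stuck-at-1

Fault-free values for test 1 (x1=0, x2=1, x3=0, x4=1): M1=0, M2=0, M3=1, M4=1, M5=0, M6=1, M7=0, giving Y1=1, Y2=0. Observed Y1=0, Y2=0.
Test 1: faults giving observed Y1=0, Y2=0 are {M1 stuck-at-1, M2 stuck-at-1, M3 stuck-at-0}.
Test 2 (x1=0, x2=1, x3=1, x4=0): fault-free M1=1, M2=0, M3=1, M4=1, M5=1, M6=1, M7=0 → Y1=1, Y2=0; observed Y1=1, Y2=0. Eliminates M2 stuck-at-1, M3 stuck-at-0.
Only M1 stuck-at-1 is consistent with every test.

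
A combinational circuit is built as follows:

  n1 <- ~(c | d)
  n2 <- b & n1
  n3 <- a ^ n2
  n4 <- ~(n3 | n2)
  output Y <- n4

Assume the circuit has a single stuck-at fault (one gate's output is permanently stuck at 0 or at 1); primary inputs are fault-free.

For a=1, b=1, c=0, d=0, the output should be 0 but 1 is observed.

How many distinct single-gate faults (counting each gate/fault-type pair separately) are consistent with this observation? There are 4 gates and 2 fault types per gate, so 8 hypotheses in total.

1

Fault-free: n1=1, n2=1, n3=0, n4=0 → 0. Observed 1.
  n1 stuck-at-0: output 0 ✗
  n1 stuck-at-1: output 0 ✗
  n2 stuck-at-0: output 0 ✗
  n2 stuck-at-1: output 0 ✗
  n3 stuck-at-0: output 0 ✗
  n3 stuck-at-1: output 0 ✗
  n4 stuck-at-0: output 0 ✗
  n4 stuck-at-1: output 1 ✓
Consistent faults: {n4 stuck-at-1} — 1 in all.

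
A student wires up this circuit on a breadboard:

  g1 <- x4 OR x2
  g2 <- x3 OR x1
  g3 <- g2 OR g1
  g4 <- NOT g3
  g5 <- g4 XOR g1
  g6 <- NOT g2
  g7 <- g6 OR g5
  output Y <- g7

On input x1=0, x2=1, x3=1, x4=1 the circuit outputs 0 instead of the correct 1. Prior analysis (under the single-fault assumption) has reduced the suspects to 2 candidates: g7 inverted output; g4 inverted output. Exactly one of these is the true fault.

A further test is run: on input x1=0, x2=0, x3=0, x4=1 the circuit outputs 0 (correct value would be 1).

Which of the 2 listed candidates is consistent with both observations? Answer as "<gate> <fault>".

g7 inverted output

Evaluate each candidate on input x1=0, x2=0, x3=0, x4=1:
  g7 inverted output: g1=1, g2=0, g3=1, g4=0, g5=1, g6=1, g7=0 [inverted output] → 0 — matches
  g4 inverted output: g1=1, g2=0, g3=1, g4=1 [inverted output], g5=0, g6=1, g7=1 → 1 — eliminated
Only g7 inverted output reproduces the observed 0.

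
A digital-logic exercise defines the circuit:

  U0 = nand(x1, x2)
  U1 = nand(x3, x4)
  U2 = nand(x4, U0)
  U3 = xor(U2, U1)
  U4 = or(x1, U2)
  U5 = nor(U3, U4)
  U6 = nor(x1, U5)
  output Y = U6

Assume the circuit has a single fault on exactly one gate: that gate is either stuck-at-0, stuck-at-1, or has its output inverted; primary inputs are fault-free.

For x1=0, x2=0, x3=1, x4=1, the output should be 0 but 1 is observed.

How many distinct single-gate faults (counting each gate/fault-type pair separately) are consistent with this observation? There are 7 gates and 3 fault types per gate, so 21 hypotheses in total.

14

Fault-free: U0=1, U1=0, U2=0, U3=0, U4=0, U5=1, U6=0 → 0. Observed 1.
  U0: stuck-at-0, inverted output ✓; others ✗
  U1: stuck-at-1, inverted output ✓; others ✗
  U2: stuck-at-1, inverted output ✓; others ✗
  U3: stuck-at-1, inverted output ✓; others ✗
  U4: stuck-at-1, inverted output ✓; others ✗
  U5: stuck-at-0, inverted output ✓; others ✗
  U6: stuck-at-1, inverted output ✓; others ✗
Consistent faults: {U0 stuck-at-0, U0 inverted output, U1 stuck-at-1, U1 inverted output, U2 stuck-at-1, U2 inverted output, U3 stuck-at-1, U3 inverted output, U4 stuck-at-1, U4 inverted output, U5 stuck-at-0, U5 inverted output, U6 stuck-at-1, U6 inverted output} — 14 in all.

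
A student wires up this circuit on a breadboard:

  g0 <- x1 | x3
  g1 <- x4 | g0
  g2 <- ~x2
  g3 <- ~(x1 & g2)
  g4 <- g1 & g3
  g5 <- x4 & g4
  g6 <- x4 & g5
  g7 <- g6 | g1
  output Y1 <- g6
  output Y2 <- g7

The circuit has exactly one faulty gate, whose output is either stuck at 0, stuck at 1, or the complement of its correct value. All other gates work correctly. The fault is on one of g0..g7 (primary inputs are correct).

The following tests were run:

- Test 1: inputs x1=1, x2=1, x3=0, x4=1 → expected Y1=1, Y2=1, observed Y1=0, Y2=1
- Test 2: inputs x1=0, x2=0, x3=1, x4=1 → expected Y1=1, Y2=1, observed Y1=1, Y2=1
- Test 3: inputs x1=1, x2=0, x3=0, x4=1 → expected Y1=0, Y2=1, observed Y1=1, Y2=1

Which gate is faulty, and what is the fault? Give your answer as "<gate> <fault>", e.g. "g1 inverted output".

g2 inverted output

Fault-free values for test 1 (x1=1, x2=1, x3=0, x4=1): g0=1, g1=1, g2=0, g3=1, g4=1, g5=1, g6=1, g7=1, giving Y1=1, Y2=1. Observed Y1=0, Y2=1.
Test 1: faults giving observed Y1=0, Y2=1 are {g2 stuck-at-1, g2 inverted output, g3 stuck-at-0, g3 inverted output, g4 stuck-at-0, g4 inverted output, g5 stuck-at-0, g5 inverted output, g6 stuck-at-0, g6 inverted output}.
Test 2 (x1=0, x2=0, x3=1, x4=1): fault-free g0=1, g1=1, g2=1, g3=1, g4=1, g5=1, g6=1, g7=1 → Y1=1, Y2=1; observed Y1=1, Y2=1. Eliminates g3 stuck-at-0, g3 inverted output, g4 stuck-at-0, g4 inverted output, g5 stuck-at-0, g5 inverted output, g6 stuck-at-0, g6 inverted output.
Test 3 (x1=1, x2=0, x3=0, x4=1): fault-free g0=1, g1=1, g2=1, g3=0, g4=0, g5=0, g6=0, g7=1 → Y1=0, Y2=1; observed Y1=1, Y2=1. Eliminates g2 stuck-at-1.
Only g2 inverted output is consistent with every test.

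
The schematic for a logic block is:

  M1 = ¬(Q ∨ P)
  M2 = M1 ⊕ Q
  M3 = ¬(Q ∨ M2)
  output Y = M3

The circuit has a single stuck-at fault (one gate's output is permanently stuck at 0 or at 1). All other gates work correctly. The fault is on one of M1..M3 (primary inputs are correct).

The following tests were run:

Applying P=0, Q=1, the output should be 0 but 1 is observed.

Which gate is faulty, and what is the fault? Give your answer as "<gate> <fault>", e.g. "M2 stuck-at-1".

M3 stuck-at-1

Fault-free values for test 1 (P=0, Q=1): M1=0, M2=1, M3=0, giving Y=0. Observed 1.
Test 1: faults giving observed 1 are {M3 stuck-at-1}.
Only M3 stuck-at-1 is consistent with every test.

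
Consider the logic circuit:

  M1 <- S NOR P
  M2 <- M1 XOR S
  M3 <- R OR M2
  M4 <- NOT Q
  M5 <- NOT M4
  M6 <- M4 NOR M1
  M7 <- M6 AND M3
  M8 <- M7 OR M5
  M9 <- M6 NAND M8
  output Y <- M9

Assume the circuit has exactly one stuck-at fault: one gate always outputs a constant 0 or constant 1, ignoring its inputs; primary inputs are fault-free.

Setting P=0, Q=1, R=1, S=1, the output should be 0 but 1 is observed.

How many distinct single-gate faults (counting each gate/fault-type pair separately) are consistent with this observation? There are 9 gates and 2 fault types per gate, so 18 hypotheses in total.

5

Fault-free: M1=0, M2=1, M3=1, M4=0, M5=1, M6=1, M7=1, M8=1, M9=0 → 0. Observed 1.
  M1: stuck-at-1 ✓; others ✗
  M2: none of the 2 fault types match ✗
  M3: none of the 2 fault types match ✗
  M4: stuck-at-1 ✓; others ✗
  M5: none of the 2 fault types match ✗
  M6: stuck-at-0 ✓; others ✗
  M7: none of the 2 fault types match ✗
  M8: stuck-at-0 ✓; others ✗
  M9: stuck-at-1 ✓; others ✗
Consistent faults: {M1 stuck-at-1, M4 stuck-at-1, M6 stuck-at-0, M8 stuck-at-0, M9 stuck-at-1} — 5 in all.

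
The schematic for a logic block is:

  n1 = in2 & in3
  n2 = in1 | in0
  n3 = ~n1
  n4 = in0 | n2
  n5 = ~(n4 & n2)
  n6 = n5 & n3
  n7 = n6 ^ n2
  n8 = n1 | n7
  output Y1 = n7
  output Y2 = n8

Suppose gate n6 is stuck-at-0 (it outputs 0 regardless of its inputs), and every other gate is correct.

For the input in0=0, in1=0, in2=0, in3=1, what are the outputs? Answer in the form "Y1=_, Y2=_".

Propagate with n6 forced: n1=0, n2=0, n3=1, n4=0, n5=1, n6=0 [stuck-at-0], n7=0, n8=0.
So the outputs are Y1=0, Y2=0. (Without the fault they would be Y1=1, Y2=1.)

Y1=0, Y2=0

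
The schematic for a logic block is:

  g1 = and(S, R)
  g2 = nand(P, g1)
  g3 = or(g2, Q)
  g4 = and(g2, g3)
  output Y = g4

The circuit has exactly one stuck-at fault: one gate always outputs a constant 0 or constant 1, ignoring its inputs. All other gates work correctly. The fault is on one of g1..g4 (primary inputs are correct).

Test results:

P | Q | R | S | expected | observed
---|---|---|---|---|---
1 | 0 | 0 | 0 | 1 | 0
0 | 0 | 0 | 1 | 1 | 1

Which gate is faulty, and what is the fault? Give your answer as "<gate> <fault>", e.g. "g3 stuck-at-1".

g1 stuck-at-1

Fault-free values for test 1 (P=1, Q=0, R=0, S=0): g1=0, g2=1, g3=1, g4=1, giving Y=1. Observed 0.
Test 1: faults giving observed 0 are {g1 stuck-at-1, g2 stuck-at-0, g3 stuck-at-0, g4 stuck-at-0}.
Test 2 (P=0, Q=0, R=0, S=1): fault-free g1=0, g2=1, g3=1, g4=1 → 1; observed 1. Eliminates g2 stuck-at-0, g3 stuck-at-0, g4 stuck-at-0.
Only g1 stuck-at-1 is consistent with every test.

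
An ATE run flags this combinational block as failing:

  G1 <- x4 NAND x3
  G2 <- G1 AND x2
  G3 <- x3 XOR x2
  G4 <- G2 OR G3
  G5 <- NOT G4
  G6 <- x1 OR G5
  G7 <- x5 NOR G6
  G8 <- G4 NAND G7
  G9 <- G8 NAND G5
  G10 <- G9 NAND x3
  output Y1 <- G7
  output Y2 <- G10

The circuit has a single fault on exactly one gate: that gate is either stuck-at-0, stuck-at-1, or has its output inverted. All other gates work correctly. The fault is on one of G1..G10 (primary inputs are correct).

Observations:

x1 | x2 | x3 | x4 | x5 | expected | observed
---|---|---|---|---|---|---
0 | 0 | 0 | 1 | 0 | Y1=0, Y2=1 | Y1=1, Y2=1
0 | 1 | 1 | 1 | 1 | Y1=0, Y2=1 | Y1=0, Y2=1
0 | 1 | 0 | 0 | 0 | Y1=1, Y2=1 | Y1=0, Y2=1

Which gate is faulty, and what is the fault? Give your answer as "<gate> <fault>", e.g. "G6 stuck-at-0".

Fault-free values for test 1 (x1=0, x2=0, x3=0, x4=1, x5=0): G1=1, G2=0, G3=0, G4=0, G5=1, G6=1, G7=0, G8=1, G9=0, G10=1, giving Y1=0, Y2=1. Observed Y1=1, Y2=1.
Test 1: faults giving observed Y1=1, Y2=1 are {G2 stuck-at-1, G2 inverted output, G3 stuck-at-1, G3 inverted output, G4 stuck-at-1, G4 inverted output, G5 stuck-at-0, G5 inverted output, G6 stuck-at-0, G6 inverted output, G7 stuck-at-1, G7 inverted output}.
Test 2 (x1=0, x2=1, x3=1, x4=1, x5=1): fault-free G1=0, G2=0, G3=0, G4=0, G5=1, G6=1, G7=0, G8=1, G9=0, G10=1 → Y1=0, Y2=1; observed Y1=0, Y2=1. Eliminates G2 stuck-at-1, G2 inverted output, G3 stuck-at-1, G3 inverted output, G4 stuck-at-1, G4 inverted output, G5 stuck-at-0, G5 inverted output, G7 stuck-at-1, G7 inverted output.
Test 3 (x1=0, x2=1, x3=0, x4=0, x5=0): fault-free G1=1, G2=1, G3=1, G4=1, G5=0, G6=0, G7=1, G8=0, G9=1, G10=1 → Y1=1, Y2=1; observed Y1=0, Y2=1. Eliminates G6 stuck-at-0.
Only G6 inverted output is consistent with every test.

G6 inverted output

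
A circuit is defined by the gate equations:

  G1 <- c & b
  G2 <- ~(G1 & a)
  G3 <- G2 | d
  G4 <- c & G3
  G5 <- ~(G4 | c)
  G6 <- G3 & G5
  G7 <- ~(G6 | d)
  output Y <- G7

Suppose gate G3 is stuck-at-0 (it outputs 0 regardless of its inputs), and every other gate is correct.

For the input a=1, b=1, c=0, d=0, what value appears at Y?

Propagate with G3 forced: G1=0, G2=1, G3=0 [stuck-at-0], G4=0, G5=1, G6=0, G7=1.
So Y = 1. (Without the fault it would be 0.)

1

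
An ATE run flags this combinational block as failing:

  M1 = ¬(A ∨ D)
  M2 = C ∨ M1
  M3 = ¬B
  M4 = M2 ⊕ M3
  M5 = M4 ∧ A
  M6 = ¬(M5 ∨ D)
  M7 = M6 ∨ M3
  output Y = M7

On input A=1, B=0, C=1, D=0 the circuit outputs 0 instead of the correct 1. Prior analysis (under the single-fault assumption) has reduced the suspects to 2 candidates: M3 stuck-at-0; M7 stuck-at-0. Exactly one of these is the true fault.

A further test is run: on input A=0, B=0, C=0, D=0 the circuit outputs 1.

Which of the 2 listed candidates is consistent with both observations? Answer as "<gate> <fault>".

Evaluate each candidate on input A=0, B=0, C=0, D=0:
  M3 stuck-at-0: M1=1, M2=1, M3=0 [stuck-at-0], M4=1, M5=0, M6=1, M7=1 → 1 — matches
  M7 stuck-at-0: M1=1, M2=1, M3=1, M4=0, M5=0, M6=1, M7=0 [stuck-at-0] → 0 — eliminated
Only M3 stuck-at-0 reproduces the observed 1.

M3 stuck-at-0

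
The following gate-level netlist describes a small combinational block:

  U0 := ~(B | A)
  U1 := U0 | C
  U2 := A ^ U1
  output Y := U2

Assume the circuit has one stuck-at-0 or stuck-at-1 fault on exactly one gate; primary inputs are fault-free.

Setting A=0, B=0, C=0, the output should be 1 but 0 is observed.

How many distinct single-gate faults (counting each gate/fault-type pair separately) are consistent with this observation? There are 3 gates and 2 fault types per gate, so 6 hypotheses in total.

3

Fault-free: U0=1, U1=1, U2=1 → 1. Observed 0.
  U0 stuck-at-0: output 0 ✓
  U0 stuck-at-1: output 1 ✗
  U1 stuck-at-0: output 0 ✓
  U1 stuck-at-1: output 1 ✗
  U2 stuck-at-0: output 0 ✓
  U2 stuck-at-1: output 1 ✗
Consistent faults: {U0 stuck-at-0, U1 stuck-at-0, U2 stuck-at-0} — 3 in all.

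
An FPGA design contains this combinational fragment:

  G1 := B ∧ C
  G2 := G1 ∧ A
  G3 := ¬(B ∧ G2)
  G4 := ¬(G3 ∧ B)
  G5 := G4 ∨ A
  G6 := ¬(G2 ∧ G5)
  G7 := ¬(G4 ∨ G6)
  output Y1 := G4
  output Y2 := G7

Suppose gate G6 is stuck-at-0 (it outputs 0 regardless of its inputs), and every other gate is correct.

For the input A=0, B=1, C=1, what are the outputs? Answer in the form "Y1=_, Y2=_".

Propagate with G6 forced: G1=1, G2=0, G3=1, G4=0, G5=0, G6=0 [stuck-at-0], G7=1.
So the outputs are Y1=0, Y2=1. (Without the fault they would be Y1=0, Y2=0.)

Y1=0, Y2=1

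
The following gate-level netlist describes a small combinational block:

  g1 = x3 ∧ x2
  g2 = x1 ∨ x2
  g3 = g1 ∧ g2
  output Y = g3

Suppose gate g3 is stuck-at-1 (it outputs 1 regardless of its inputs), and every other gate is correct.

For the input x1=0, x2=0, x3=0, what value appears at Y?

Propagate with g3 forced: g1=0, g2=0, g3=1 [stuck-at-1].
So Y = 1. (Without the fault it would be 0.)

1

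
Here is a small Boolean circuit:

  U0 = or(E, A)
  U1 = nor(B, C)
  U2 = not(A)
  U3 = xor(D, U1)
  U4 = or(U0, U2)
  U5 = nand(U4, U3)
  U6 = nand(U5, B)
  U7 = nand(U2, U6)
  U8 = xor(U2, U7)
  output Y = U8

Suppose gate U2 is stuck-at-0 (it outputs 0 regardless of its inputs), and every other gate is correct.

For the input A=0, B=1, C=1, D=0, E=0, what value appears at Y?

1

Propagate with U2 forced: U0=0, U1=0, U2=0 [stuck-at-0], U3=0, U4=0, U5=1, U6=0, U7=1, U8=1.
So Y = 1. (Without the fault it would be 0.)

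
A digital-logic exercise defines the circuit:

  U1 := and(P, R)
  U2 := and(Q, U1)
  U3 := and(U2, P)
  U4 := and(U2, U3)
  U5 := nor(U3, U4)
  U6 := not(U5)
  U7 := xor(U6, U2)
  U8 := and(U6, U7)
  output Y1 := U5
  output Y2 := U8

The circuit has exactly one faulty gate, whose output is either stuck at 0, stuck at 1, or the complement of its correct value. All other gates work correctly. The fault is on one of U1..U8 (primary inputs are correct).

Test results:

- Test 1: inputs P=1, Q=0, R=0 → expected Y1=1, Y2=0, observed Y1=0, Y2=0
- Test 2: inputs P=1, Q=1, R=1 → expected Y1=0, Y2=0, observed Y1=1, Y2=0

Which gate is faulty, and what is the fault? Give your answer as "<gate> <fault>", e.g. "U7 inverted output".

U2 inverted output

Fault-free values for test 1 (P=1, Q=0, R=0): U1=0, U2=0, U3=0, U4=0, U5=1, U6=0, U7=0, U8=0, giving Y1=1, Y2=0. Observed Y1=0, Y2=0.
Test 1: faults giving observed Y1=0, Y2=0 are {U2 stuck-at-1, U2 inverted output}.
Test 2 (P=1, Q=1, R=1): fault-free U1=1, U2=1, U3=1, U4=1, U5=0, U6=1, U7=0, U8=0 → Y1=0, Y2=0; observed Y1=1, Y2=0. Eliminates U2 stuck-at-1.
Only U2 inverted output is consistent with every test.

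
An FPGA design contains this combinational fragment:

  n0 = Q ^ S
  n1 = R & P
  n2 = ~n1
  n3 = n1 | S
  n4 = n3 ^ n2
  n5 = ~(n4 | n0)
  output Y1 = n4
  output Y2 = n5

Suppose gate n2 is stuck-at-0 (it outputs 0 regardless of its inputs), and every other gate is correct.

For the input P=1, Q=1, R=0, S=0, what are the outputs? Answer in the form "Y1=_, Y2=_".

Y1=0, Y2=0

Propagate with n2 forced: n0=1, n1=0, n2=0 [stuck-at-0], n3=0, n4=0, n5=0.
So the outputs are Y1=0, Y2=0. (Without the fault they would be Y1=1, Y2=0.)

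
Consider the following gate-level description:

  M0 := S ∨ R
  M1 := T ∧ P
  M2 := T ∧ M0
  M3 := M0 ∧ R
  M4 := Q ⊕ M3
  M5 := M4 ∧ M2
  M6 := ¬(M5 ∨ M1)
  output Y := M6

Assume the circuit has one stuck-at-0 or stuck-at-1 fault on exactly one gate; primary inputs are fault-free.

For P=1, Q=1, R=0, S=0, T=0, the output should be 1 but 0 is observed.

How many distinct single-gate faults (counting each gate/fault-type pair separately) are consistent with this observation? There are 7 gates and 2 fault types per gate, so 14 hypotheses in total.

4

Fault-free: M0=0, M1=0, M2=0, M3=0, M4=1, M5=0, M6=1 → 1. Observed 0.
  M0 stuck-at-0: output 1 ✗
  M0 stuck-at-1: output 1 ✗
  M1 stuck-at-0: output 1 ✗
  M1 stuck-at-1: output 0 ✓
  M2 stuck-at-0: output 1 ✗
  M2 stuck-at-1: output 0 ✓
  M3 stuck-at-0: output 1 ✗
  M3 stuck-at-1: output 1 ✗
  M4 stuck-at-0: output 1 ✗
  M4 stuck-at-1: output 1 ✗
  M5 stuck-at-0: output 1 ✗
  M5 stuck-at-1: output 0 ✓
  M6 stuck-at-0: output 0 ✓
  M6 stuck-at-1: output 1 ✗
Consistent faults: {M1 stuck-at-1, M2 stuck-at-1, M5 stuck-at-1, M6 stuck-at-0} — 4 in all.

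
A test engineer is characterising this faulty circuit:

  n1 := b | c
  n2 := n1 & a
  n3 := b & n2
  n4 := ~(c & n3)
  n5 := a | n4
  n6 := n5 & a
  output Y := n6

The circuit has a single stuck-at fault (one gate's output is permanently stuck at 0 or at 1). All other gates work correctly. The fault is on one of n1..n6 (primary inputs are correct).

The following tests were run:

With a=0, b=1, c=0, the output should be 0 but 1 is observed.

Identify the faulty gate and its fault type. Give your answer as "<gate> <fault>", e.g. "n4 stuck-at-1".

Fault-free values for test 1 (a=0, b=1, c=0): n1=1, n2=0, n3=0, n4=1, n5=1, n6=0, giving Y=0. Observed 1.
Test 1: faults giving observed 1 are {n6 stuck-at-1}.
Only n6 stuck-at-1 is consistent with every test.

n6 stuck-at-1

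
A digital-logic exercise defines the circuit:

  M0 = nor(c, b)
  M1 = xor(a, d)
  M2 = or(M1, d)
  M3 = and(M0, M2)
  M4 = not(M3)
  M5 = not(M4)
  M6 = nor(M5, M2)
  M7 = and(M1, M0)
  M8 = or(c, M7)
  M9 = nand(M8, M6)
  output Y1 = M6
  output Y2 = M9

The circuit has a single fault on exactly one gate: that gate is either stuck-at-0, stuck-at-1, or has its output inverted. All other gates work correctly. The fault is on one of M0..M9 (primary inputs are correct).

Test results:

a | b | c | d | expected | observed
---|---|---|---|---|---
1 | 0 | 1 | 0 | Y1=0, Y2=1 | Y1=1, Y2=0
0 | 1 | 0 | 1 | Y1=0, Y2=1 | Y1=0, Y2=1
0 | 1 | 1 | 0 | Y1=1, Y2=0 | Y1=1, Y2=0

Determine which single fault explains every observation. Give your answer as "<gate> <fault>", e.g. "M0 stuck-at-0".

M1 stuck-at-0

Fault-free values for test 1 (a=1, b=0, c=1, d=0): M0=0, M1=1, M2=1, M3=0, M4=1, M5=0, M6=0, M7=0, M8=1, M9=1, giving Y1=0, Y2=1. Observed Y1=1, Y2=0.
Test 1: faults giving observed Y1=1, Y2=0 are {M1 stuck-at-0, M1 inverted output, M2 stuck-at-0, M2 inverted output, M6 stuck-at-1, M6 inverted output}.
Test 2 (a=0, b=1, c=0, d=1): fault-free M0=0, M1=1, M2=1, M3=0, M4=1, M5=0, M6=0, M7=0, M8=0, M9=1 → Y1=0, Y2=1; observed Y1=0, Y2=1. Eliminates M2 stuck-at-0, M2 inverted output, M6 stuck-at-1, M6 inverted output.
Test 3 (a=0, b=1, c=1, d=0): fault-free M0=0, M1=0, M2=0, M3=0, M4=1, M5=0, M6=1, M7=0, M8=1, M9=0 → Y1=1, Y2=0; observed Y1=1, Y2=0. Eliminates M1 inverted output.
Only M1 stuck-at-0 is consistent with every test.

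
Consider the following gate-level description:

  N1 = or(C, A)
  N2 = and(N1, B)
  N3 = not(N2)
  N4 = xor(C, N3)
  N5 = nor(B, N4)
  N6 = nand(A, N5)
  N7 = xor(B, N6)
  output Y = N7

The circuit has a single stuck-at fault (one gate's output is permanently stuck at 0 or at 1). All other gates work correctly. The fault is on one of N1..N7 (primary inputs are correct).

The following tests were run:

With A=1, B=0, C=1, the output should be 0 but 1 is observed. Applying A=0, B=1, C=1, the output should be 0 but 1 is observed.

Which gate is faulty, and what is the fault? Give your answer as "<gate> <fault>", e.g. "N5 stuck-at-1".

N7 stuck-at-1

Fault-free values for test 1 (A=1, B=0, C=1): N1=1, N2=0, N3=1, N4=0, N5=1, N6=0, N7=0, giving Y=0. Observed 1.
Test 1: faults giving observed 1 are {N2 stuck-at-1, N3 stuck-at-0, N4 stuck-at-1, N5 stuck-at-0, N6 stuck-at-1, N7 stuck-at-1}.
Test 2 (A=0, B=1, C=1): fault-free N1=1, N2=1, N3=0, N4=1, N5=0, N6=1, N7=0 → 0; observed 1. Eliminates N2 stuck-at-1, N3 stuck-at-0, N4 stuck-at-1, N5 stuck-at-0, N6 stuck-at-1.
Only N7 stuck-at-1 is consistent with every test.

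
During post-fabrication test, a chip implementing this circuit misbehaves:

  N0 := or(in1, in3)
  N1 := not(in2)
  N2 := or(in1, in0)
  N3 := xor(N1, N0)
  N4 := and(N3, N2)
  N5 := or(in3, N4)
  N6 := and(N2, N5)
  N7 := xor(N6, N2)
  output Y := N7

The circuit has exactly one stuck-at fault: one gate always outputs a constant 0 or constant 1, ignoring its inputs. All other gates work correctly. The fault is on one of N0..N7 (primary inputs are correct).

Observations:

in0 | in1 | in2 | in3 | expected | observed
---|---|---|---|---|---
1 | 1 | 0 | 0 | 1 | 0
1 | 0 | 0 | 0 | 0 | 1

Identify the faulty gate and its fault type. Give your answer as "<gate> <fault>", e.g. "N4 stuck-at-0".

N1 stuck-at-0

Fault-free values for test 1 (in0=1, in1=1, in2=0, in3=0): N0=1, N1=1, N2=1, N3=0, N4=0, N5=0, N6=0, N7=1, giving Y=1. Observed 0.
Test 1: faults giving observed 0 are {N0 stuck-at-0, N1 stuck-at-0, N2 stuck-at-0, N3 stuck-at-1, N4 stuck-at-1, N5 stuck-at-1, N6 stuck-at-1, N7 stuck-at-0}.
Test 2 (in0=1, in1=0, in2=0, in3=0): fault-free N0=0, N1=1, N2=1, N3=1, N4=1, N5=1, N6=1, N7=0 → 0; observed 1. Eliminates N0 stuck-at-0, N2 stuck-at-0, N3 stuck-at-1, N4 stuck-at-1, N5 stuck-at-1, N6 stuck-at-1, N7 stuck-at-0.
Only N1 stuck-at-0 is consistent with every test.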